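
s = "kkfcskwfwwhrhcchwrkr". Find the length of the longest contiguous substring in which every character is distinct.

5

add k: [k] len 1
add k (repeat k, move left end past it): [k] len 1
add f: [k, f] len 2
add c: [k, f, c] len 3
add s: [k, f, c, s] len 4
add k (repeat k, move left end past it): [f, c, s, k] len 4
add w: [f, c, s, k, w] len 5
add f (repeat f, move left end past it): [c, s, k, w, f] len 5
add w (repeat w, move left end past it): [f, w] len 2
add w (repeat w, move left end past it): [w] len 1
add h: [w, h] len 2
add r: [w, h, r] len 3
add h (repeat h, move left end past it): [r, h] len 2
add c: [r, h, c] len 3
add c (repeat c, move left end past it): [c] len 1
add h: [c, h] len 2
add w: [c, h, w] len 3
add r: [c, h, w, r] len 4
add k: [c, h, w, r, k] len 5
add r (repeat r, move left end past it): [k, r] len 2
Longest all-distinct length: 5.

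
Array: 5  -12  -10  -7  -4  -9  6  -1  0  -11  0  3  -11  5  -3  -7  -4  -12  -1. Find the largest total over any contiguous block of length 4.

[5, -12, -10, -7] → sum -24
[-12, -10, -7, -4] → sum -33
[-10, -7, -4, -9] → sum -30
[-7, -4, -9, 6] → sum -14
[-4, -9, 6, -1] → sum -8
[-9, 6, -1, 0] → sum -4
[6, -1, 0, -11] → sum -6
[-1, 0, -11, 0] → sum -12
[0, -11, 0, 3] → sum -8
[-11, 0, 3, -11] → sum -19
[0, 3, -11, 5] → sum -3
[3, -11, 5, -3] → sum -6
[-11, 5, -3, -7] → sum -16
[5, -3, -7, -4] → sum -9
[-3, -7, -4, -12] → sum -26
[-7, -4, -12, -1] → sum -24
Largest of these is -3.

-3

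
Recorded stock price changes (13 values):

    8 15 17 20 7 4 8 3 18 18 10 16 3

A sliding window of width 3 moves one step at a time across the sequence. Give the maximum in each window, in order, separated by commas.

17, 20, 20, 20, 8, 8, 18, 18, 18, 18, 16

(8, 15, 17) → max 17
(15, 17, 20) → max 20
(17, 20, 7) → max 20
(20, 7, 4) → max 20
(7, 4, 8) → max 8
(4, 8, 3) → max 8
(8, 3, 18) → max 18
(3, 18, 18) → max 18
(18, 18, 10) → max 18
(18, 10, 16) → max 18
(10, 16, 3) → max 16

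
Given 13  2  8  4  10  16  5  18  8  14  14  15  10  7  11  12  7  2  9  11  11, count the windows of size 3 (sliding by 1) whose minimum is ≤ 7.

14

[13, 2, 8] → min 2  ≤ 7 ✓
[2, 8, 4] → min 2  ≤ 7 ✓
[8, 4, 10] → min 4  ≤ 7 ✓
[4, 10, 16] → min 4  ≤ 7 ✓
[10, 16, 5] → min 5  ≤ 7 ✓
[16, 5, 18] → min 5  ≤ 7 ✓
[5, 18, 8] → min 5  ≤ 7 ✓
[18, 8, 14] → min 8
[8, 14, 14] → min 8
[14, 14, 15] → min 14
[14, 15, 10] → min 10
[15, 10, 7] → min 7  ≤ 7 ✓
[10, 7, 11] → min 7  ≤ 7 ✓
[7, 11, 12] → min 7  ≤ 7 ✓
[11, 12, 7] → min 7  ≤ 7 ✓
[12, 7, 2] → min 2  ≤ 7 ✓
[7, 2, 9] → min 2  ≤ 7 ✓
[2, 9, 11] → min 2  ≤ 7 ✓
[9, 11, 11] → min 9
14 windows satisfy the condition.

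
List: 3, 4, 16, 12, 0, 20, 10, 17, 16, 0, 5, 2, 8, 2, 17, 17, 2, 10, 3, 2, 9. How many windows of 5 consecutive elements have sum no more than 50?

12

[3, 4, 16, 12, 0] → sum 35  ≤ 50 ✓
[4, 16, 12, 0, 20] → sum 52
[16, 12, 0, 20, 10] → sum 58
[12, 0, 20, 10, 17] → sum 59
[0, 20, 10, 17, 16] → sum 63
[20, 10, 17, 16, 0] → sum 63
[10, 17, 16, 0, 5] → sum 48  ≤ 50 ✓
[17, 16, 0, 5, 2] → sum 40  ≤ 50 ✓
[16, 0, 5, 2, 8] → sum 31  ≤ 50 ✓
[0, 5, 2, 8, 2] → sum 17  ≤ 50 ✓
[5, 2, 8, 2, 17] → sum 34  ≤ 50 ✓
[2, 8, 2, 17, 17] → sum 46  ≤ 50 ✓
[8, 2, 17, 17, 2] → sum 46  ≤ 50 ✓
[2, 17, 17, 2, 10] → sum 48  ≤ 50 ✓
[17, 17, 2, 10, 3] → sum 49  ≤ 50 ✓
[17, 2, 10, 3, 2] → sum 34  ≤ 50 ✓
[2, 10, 3, 2, 9] → sum 26  ≤ 50 ✓
12 windows satisfy the condition.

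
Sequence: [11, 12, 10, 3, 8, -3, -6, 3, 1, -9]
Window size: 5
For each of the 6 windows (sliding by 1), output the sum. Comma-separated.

44, 30, 12, 5, 3, -14

(11, 12, 10, 3, 8) → sum 44
(12, 10, 3, 8, -3) → sum 30
(10, 3, 8, -3, -6) → sum 12
(3, 8, -3, -6, 3) → sum 5
(8, -3, -6, 3, 1) → sum 3
(-3, -6, 3, 1, -9) → sum -14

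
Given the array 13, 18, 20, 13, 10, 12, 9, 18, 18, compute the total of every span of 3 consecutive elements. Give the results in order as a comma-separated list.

51, 51, 43, 35, 31, 39, 45

Sliding a size-3 window across the 9 values:
(13, 18, 20) → sum 51
(18, 20, 13) → sum 51
(20, 13, 10) → sum 43
(13, 10, 12) → sum 35
(10, 12, 9) → sum 31
(12, 9, 18) → sum 39
(9, 18, 18) → sum 45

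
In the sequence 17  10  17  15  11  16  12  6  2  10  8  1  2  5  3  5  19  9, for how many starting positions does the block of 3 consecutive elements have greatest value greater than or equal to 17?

5

[17, 10, 17] → max 17  ≥ 17 ✓
[10, 17, 15] → max 17  ≥ 17 ✓
[17, 15, 11] → max 17  ≥ 17 ✓
[15, 11, 16] → max 16
[11, 16, 12] → max 16
[16, 12, 6] → max 16
[12, 6, 2] → max 12
[6, 2, 10] → max 10
[2, 10, 8] → max 10
[10, 8, 1] → max 10
[8, 1, 2] → max 8
[1, 2, 5] → max 5
[2, 5, 3] → max 5
[5, 3, 5] → max 5
[3, 5, 19] → max 19  ≥ 17 ✓
[5, 19, 9] → max 19  ≥ 17 ✓
5 windows satisfy the condition.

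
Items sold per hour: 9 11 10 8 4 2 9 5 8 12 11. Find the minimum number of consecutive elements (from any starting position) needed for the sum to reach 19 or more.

add 9: running sum 9 < 19
add 11: shortest ending here [9, 11] sum 20, len 2
add 10: shortest ending here [11, 10] sum 21, len 2
add 8: shortest ending here [11, 10, 8] sum 29, len 3
add 4: shortest ending here [10, 8, 4] sum 22, len 3
add 2: shortest ending here [10, 8, 4, 2] sum 24, len 4
add 9: shortest ending here [8, 4, 2, 9] sum 23, len 4
add 5: shortest ending here [4, 2, 9, 5] sum 20, len 4
add 8: shortest ending here [9, 5, 8] sum 22, len 3
add 12: shortest ending here [8, 12] sum 20, len 2
add 11: shortest ending here [12, 11] sum 23, len 2
Shortest qualifying length: 2.

2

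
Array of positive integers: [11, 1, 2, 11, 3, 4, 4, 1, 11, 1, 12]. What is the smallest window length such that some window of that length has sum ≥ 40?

8

add 11: running sum 11 < 40
add 1: running sum 12 < 40
add 2: running sum 14 < 40
add 11: running sum 25 < 40
add 3: running sum 28 < 40
add 4: running sum 32 < 40
add 4: running sum 36 < 40
add 1: running sum 37 < 40
add 11: shortest ending here [11, 1, 2, 11, 3, 4, 4, 1, 11] sum 48, len 9
add 1: shortest ending here [11, 1, 2, 11, 3, 4, 4, 1, 11, 1] sum 49, len 10
add 12: shortest ending here [11, 3, 4, 4, 1, 11, 1, 12] sum 47, len 8
Shortest qualifying length: 8.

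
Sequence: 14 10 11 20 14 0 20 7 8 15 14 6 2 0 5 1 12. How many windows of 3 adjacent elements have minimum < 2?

[14, 10, 11] → min 10
[10, 11, 20] → min 10
[11, 20, 14] → min 11
[20, 14, 0] → min 0  < 2 ✓
[14, 0, 20] → min 0  < 2 ✓
[0, 20, 7] → min 0  < 2 ✓
[20, 7, 8] → min 7
[7, 8, 15] → min 7
[8, 15, 14] → min 8
[15, 14, 6] → min 6
[14, 6, 2] → min 2
[6, 2, 0] → min 0  < 2 ✓
[2, 0, 5] → min 0  < 2 ✓
[0, 5, 1] → min 0  < 2 ✓
[5, 1, 12] → min 1  < 2 ✓
7 windows satisfy the condition.

7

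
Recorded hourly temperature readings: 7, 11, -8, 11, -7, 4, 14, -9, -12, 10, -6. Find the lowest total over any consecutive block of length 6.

0

[7, 11, -8, 11, -7, 4] → sum 18
[11, -8, 11, -7, 4, 14] → sum 25
[-8, 11, -7, 4, 14, -9] → sum 5
[11, -7, 4, 14, -9, -12] → sum 1
[-7, 4, 14, -9, -12, 10] → sum 0
[4, 14, -9, -12, 10, -6] → sum 1
Lowest of these is 0.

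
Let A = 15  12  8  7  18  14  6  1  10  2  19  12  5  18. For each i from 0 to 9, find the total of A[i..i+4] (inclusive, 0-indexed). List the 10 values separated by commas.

[15, 12, 8, 7, 18] → sum 60
[12, 8, 7, 18, 14] → sum 59
[8, 7, 18, 14, 6] → sum 53
[7, 18, 14, 6, 1] → sum 46
[18, 14, 6, 1, 10] → sum 49
[14, 6, 1, 10, 2] → sum 33
[6, 1, 10, 2, 19] → sum 38
[1, 10, 2, 19, 12] → sum 44
[10, 2, 19, 12, 5] → sum 48
[2, 19, 12, 5, 18] → sum 56

60, 59, 53, 46, 49, 33, 38, 44, 48, 56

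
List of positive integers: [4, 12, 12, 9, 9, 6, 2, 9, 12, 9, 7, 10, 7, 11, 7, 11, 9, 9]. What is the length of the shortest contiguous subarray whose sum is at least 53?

Extend right; whenever the sum reaches 53, record the length and shrink from the left:
add 4: running sum 4 < 53
add 12: running sum 16 < 53
add 12: running sum 28 < 53
add 9: running sum 37 < 53
add 9: running sum 46 < 53
add 6: running sum 52 < 53
add 2: shortest ending here [4, 12, 12, 9, 9, 6, 2] sum 54, len 7
add 9: shortest ending here [12, 12, 9, 9, 6, 2, 9] sum 59, len 7
add 12: shortest ending here [12, 9, 9, 6, 2, 9, 12] sum 59, len 7
add 9: shortest ending here [9, 9, 6, 2, 9, 12, 9] sum 56, len 7
add 7: shortest ending here [9, 6, 2, 9, 12, 9, 7] sum 54, len 7
add 10: shortest ending here [6, 2, 9, 12, 9, 7, 10] sum 55, len 7
add 7: shortest ending here [9, 12, 9, 7, 10, 7] sum 54, len 6
add 11: shortest ending here [12, 9, 7, 10, 7, 11] sum 56, len 6
add 7: shortest ending here [12, 9, 7, 10, 7, 11, 7] sum 63, len 7
add 11: shortest ending here [7, 10, 7, 11, 7, 11] sum 53, len 6
add 9: shortest ending here [10, 7, 11, 7, 11, 9] sum 55, len 6
add 9: shortest ending here [7, 11, 7, 11, 9, 9] sum 54, len 6
Shortest qualifying length: 6.

6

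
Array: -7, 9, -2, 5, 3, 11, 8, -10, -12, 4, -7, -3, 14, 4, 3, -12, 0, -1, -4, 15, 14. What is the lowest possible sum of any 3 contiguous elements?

Window sums for each of the 19 positions:
-7 9 -2 → sum 0
9 -2 5 → sum 12
-2 5 3 → sum 6
5 3 11 → sum 19
3 11 8 → sum 22
11 8 -10 → sum 9
8 -10 -12 → sum -14
-10 -12 4 → sum -18
-12 4 -7 → sum -15
4 -7 -3 → sum -6
-7 -3 14 → sum 4
-3 14 4 → sum 15
14 4 3 → sum 21
4 3 -12 → sum -5
3 -12 0 → sum -9
-12 0 -1 → sum -13
0 -1 -4 → sum -5
-1 -4 15 → sum 10
-4 15 14 → sum 25
Lowest of these is -18.

-18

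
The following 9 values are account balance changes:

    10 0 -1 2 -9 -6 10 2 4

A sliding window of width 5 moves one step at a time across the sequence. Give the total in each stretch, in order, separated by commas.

(10, 0, -1, 2, -9) → sum 2
(0, -1, 2, -9, -6) → sum -14
(-1, 2, -9, -6, 10) → sum -4
(2, -9, -6, 10, 2) → sum -1
(-9, -6, 10, 2, 4) → sum 1

2, -14, -4, -1, 1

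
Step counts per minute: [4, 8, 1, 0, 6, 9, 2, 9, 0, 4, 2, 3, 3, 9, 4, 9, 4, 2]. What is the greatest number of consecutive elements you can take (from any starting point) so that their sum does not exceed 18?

Extend to the right; shrink from the left whenever the sum exceeds 18:
→ 4: sum 4, len 1
→ 8: sum 12, len 2
→ 1: sum 13, len 3
→ 0: sum 13, len 4
→ 6 (dropped 4): sum 15, len 4
→ 9 (dropped 8): sum 16, len 4
→ 2: sum 18, len 5
→ 9 (dropped 1, 0, 6, 9): sum 11, len 2
→ 0: sum 11, len 3
→ 4: sum 15, len 4
→ 2: sum 17, len 5
→ 3 (dropped 2): sum 18, len 5
→ 3 (dropped 9): sum 12, len 5
→ 9 (dropped 0, 4): sum 17, len 4
→ 4 (dropped 2, 3): sum 16, len 3
→ 9 (dropped 3, 9): sum 13, len 2
→ 4: sum 17, len 3
→ 2 (dropped 4): sum 15, len 3
Longest length seen: 5.

5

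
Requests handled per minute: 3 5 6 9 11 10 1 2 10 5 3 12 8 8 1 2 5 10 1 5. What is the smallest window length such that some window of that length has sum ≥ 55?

9

Extend right; whenever the sum reaches 55, record the length and shrink from the left:
add 3: running sum 3 < 55
add 5: running sum 8 < 55
add 6: running sum 14 < 55
add 9: running sum 23 < 55
add 11: running sum 34 < 55
add 10: running sum 44 < 55
add 1: running sum 45 < 55
add 2: running sum 47 < 55
add 10: shortest ending here [3, 5, 6, 9, 11, 10, 1, 2, 10] sum 57, len 9
add 5: shortest ending here [5, 6, 9, 11, 10, 1, 2, 10, 5] sum 59, len 9
add 3: shortest ending here [6, 9, 11, 10, 1, 2, 10, 5, 3] sum 57, len 9
add 12: shortest ending here [9, 11, 10, 1, 2, 10, 5, 3, 12] sum 63, len 9
add 8: shortest ending here [11, 10, 1, 2, 10, 5, 3, 12, 8] sum 62, len 9
add 8: shortest ending here [10, 1, 2, 10, 5, 3, 12, 8, 8] sum 59, len 9
add 1: shortest ending here [10, 1, 2, 10, 5, 3, 12, 8, 8, 1] sum 60, len 10
add 2: shortest ending here [10, 1, 2, 10, 5, 3, 12, 8, 8, 1, 2] sum 62, len 11
add 5: shortest ending here [2, 10, 5, 3, 12, 8, 8, 1, 2, 5] sum 56, len 10
add 10: shortest ending here [10, 5, 3, 12, 8, 8, 1, 2, 5, 10] sum 64, len 10
add 1: shortest ending here [5, 3, 12, 8, 8, 1, 2, 5, 10, 1] sum 55, len 10
add 5: shortest ending here [3, 12, 8, 8, 1, 2, 5, 10, 1, 5] sum 55, len 10
Shortest qualifying length: 9.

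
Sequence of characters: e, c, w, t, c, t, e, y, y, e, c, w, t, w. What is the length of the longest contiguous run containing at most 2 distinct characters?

4

add e: window [e] (1 distinct), len 1
add c: window [e, c] (2 distinct), len 2
add w: window [c, w] (2 distinct), len 2
add t: window [w, t] (2 distinct), len 2
add c: window [t, c] (2 distinct), len 2
add t: window [t, c, t] (2 distinct), len 3
add e: window [t, e] (2 distinct), len 2
add y: window [e, y] (2 distinct), len 2
add y: window [e, y, y] (2 distinct), len 3
add e: window [e, y, y, e] (2 distinct), len 4
add c: window [e, c] (2 distinct), len 2
add w: window [c, w] (2 distinct), len 2
add t: window [w, t] (2 distinct), len 2
add w: window [w, t, w] (2 distinct), len 3
Longest length with ≤2 distinct: 4.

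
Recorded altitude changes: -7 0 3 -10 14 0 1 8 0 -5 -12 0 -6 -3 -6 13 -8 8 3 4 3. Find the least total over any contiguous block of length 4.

-23

(-7, 0, 3, -10) → sum -14
(0, 3, -10, 14) → sum 7
(3, -10, 14, 0) → sum 7
(-10, 14, 0, 1) → sum 5
(14, 0, 1, 8) → sum 23
(0, 1, 8, 0) → sum 9
(1, 8, 0, -5) → sum 4
(8, 0, -5, -12) → sum -9
(0, -5, -12, 0) → sum -17
(-5, -12, 0, -6) → sum -23
(-12, 0, -6, -3) → sum -21
(0, -6, -3, -6) → sum -15
(-6, -3, -6, 13) → sum -2
(-3, -6, 13, -8) → sum -4
(-6, 13, -8, 8) → sum 7
(13, -8, 8, 3) → sum 16
(-8, 8, 3, 4) → sum 7
(8, 3, 4, 3) → sum 18
Least of these is -23.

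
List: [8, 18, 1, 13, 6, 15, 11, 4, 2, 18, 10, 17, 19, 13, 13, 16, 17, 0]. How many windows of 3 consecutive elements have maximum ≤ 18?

13

[8, 18, 1] → max 18  ≤ 18 ✓
[18, 1, 13] → max 18  ≤ 18 ✓
[1, 13, 6] → max 13  ≤ 18 ✓
[13, 6, 15] → max 15  ≤ 18 ✓
[6, 15, 11] → max 15  ≤ 18 ✓
[15, 11, 4] → max 15  ≤ 18 ✓
[11, 4, 2] → max 11  ≤ 18 ✓
[4, 2, 18] → max 18  ≤ 18 ✓
[2, 18, 10] → max 18  ≤ 18 ✓
[18, 10, 17] → max 18  ≤ 18 ✓
[10, 17, 19] → max 19
[17, 19, 13] → max 19
[19, 13, 13] → max 19
[13, 13, 16] → max 16  ≤ 18 ✓
[13, 16, 17] → max 17  ≤ 18 ✓
[16, 17, 0] → max 17  ≤ 18 ✓
13 windows satisfy the condition.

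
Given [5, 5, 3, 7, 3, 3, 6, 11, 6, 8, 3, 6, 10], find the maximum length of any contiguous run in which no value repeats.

[5] len 1
[5] len 1
[5, 3] len 2
[5, 3, 7] len 3
[7, 3] len 2
[3] len 1
[3, 6] len 2
[3, 6, 11] len 3
[11, 6] len 2
[11, 6, 8] len 3
[11, 6, 8, 3] len 4
[8, 3, 6] len 3
[8, 3, 6, 10] len 4
Longest all-distinct length: 4.

4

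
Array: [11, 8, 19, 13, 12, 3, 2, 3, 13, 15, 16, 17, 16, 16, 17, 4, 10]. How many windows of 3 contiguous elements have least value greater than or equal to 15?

4

[11, 8, 19] → min 8
[8, 19, 13] → min 8
[19, 13, 12] → min 12
[13, 12, 3] → min 3
[12, 3, 2] → min 2
[3, 2, 3] → min 2
[2, 3, 13] → min 2
[3, 13, 15] → min 3
[13, 15, 16] → min 13
[15, 16, 17] → min 15  ≥ 15 ✓
[16, 17, 16] → min 16  ≥ 15 ✓
[17, 16, 16] → min 16  ≥ 15 ✓
[16, 16, 17] → min 16  ≥ 15 ✓
[16, 17, 4] → min 4
[17, 4, 10] → min 4
4 windows satisfy the condition.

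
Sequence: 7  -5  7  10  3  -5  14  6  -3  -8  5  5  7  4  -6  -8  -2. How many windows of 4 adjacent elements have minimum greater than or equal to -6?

8

(7, -5, 7, 10) → min -5  ≥ -6 ✓
(-5, 7, 10, 3) → min -5  ≥ -6 ✓
(7, 10, 3, -5) → min -5  ≥ -6 ✓
(10, 3, -5, 14) → min -5  ≥ -6 ✓
(3, -5, 14, 6) → min -5  ≥ -6 ✓
(-5, 14, 6, -3) → min -5  ≥ -6 ✓
(14, 6, -3, -8) → min -8
(6, -3, -8, 5) → min -8
(-3, -8, 5, 5) → min -8
(-8, 5, 5, 7) → min -8
(5, 5, 7, 4) → min 4  ≥ -6 ✓
(5, 7, 4, -6) → min -6  ≥ -6 ✓
(7, 4, -6, -8) → min -8
(4, -6, -8, -2) → min -8
8 windows satisfy the condition.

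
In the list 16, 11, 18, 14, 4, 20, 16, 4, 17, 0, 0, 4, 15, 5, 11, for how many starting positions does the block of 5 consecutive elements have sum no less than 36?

8

16 11 18 14 4 → sum 63  ≥ 36 ✓
11 18 14 4 20 → sum 67  ≥ 36 ✓
18 14 4 20 16 → sum 72  ≥ 36 ✓
14 4 20 16 4 → sum 58  ≥ 36 ✓
4 20 16 4 17 → sum 61  ≥ 36 ✓
20 16 4 17 0 → sum 57  ≥ 36 ✓
16 4 17 0 0 → sum 37  ≥ 36 ✓
4 17 0 0 4 → sum 25
17 0 0 4 15 → sum 36  ≥ 36 ✓
0 0 4 15 5 → sum 24
0 4 15 5 11 → sum 35
8 windows satisfy the condition.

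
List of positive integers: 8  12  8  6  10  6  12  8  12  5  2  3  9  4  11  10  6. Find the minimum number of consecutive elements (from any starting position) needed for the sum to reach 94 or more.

add 8: running sum 8 < 94
add 12: running sum 20 < 94
add 8: running sum 28 < 94
add 6: running sum 34 < 94
add 10: running sum 44 < 94
add 6: running sum 50 < 94
add 12: running sum 62 < 94
add 8: running sum 70 < 94
add 12: running sum 82 < 94
add 5: running sum 87 < 94
add 2: running sum 89 < 94
add 3: running sum 92 < 94
add 9: shortest ending here [8, 12, 8, 6, 10, 6, 12, 8, 12, 5, 2, 3, 9] sum 101, len 13
add 4: shortest ending here [12, 8, 6, 10, 6, 12, 8, 12, 5, 2, 3, 9, 4] sum 97, len 13
add 11: shortest ending here [8, 6, 10, 6, 12, 8, 12, 5, 2, 3, 9, 4, 11] sum 96, len 13
add 10: shortest ending here [6, 10, 6, 12, 8, 12, 5, 2, 3, 9, 4, 11, 10] sum 98, len 13
add 6: shortest ending here [10, 6, 12, 8, 12, 5, 2, 3, 9, 4, 11, 10, 6] sum 98, len 13
Shortest qualifying length: 13.

13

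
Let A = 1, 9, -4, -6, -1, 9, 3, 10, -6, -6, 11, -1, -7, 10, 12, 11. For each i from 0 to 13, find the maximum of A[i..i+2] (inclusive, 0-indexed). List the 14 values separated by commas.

9, 9, -1, 9, 9, 10, 10, 10, 11, 11, 11, 10, 12, 12

1 9 -4 → max 9
9 -4 -6 → max 9
-4 -6 -1 → max -1
-6 -1 9 → max 9
-1 9 3 → max 9
9 3 10 → max 10
3 10 -6 → max 10
10 -6 -6 → max 10
-6 -6 11 → max 11
-6 11 -1 → max 11
11 -1 -7 → max 11
-1 -7 10 → max 10
-7 10 12 → max 12
10 12 11 → max 12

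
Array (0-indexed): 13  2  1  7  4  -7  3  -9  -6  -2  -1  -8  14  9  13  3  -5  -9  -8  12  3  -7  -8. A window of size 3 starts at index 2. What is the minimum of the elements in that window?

Elements at indices 2..4: 1, 7, 4
min(1, 7, 4) = 1

1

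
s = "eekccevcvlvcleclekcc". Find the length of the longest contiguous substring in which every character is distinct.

[e] len 1
[e] len 1
[e, k] len 2
[e, k, c] len 3
[c] len 1
[c, e] len 2
[c, e, v] len 3
[e, v, c] len 3
[c, v] len 2
[c, v, l] len 3
[l, v] len 2
[l, v, c] len 3
[v, c, l] len 3
[v, c, l, e] len 4
[l, e, c] len 3
[e, c, l] len 3
[c, l, e] len 3
[c, l, e, k] len 4
[l, e, k, c] len 4
[c] len 1
Longest all-distinct length: 4.

4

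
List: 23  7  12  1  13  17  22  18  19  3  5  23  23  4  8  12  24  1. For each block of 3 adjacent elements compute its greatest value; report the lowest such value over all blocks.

[23, 7, 12] → max 23
[7, 12, 1] → max 12
[12, 1, 13] → max 13
[1, 13, 17] → max 17
[13, 17, 22] → max 22
[17, 22, 18] → max 22
[22, 18, 19] → max 22
[18, 19, 3] → max 19
[19, 3, 5] → max 19
[3, 5, 23] → max 23
[5, 23, 23] → max 23
[23, 23, 4] → max 23
[23, 4, 8] → max 23
[4, 8, 12] → max 12
[8, 12, 24] → max 24
[12, 24, 1] → max 24
Lowest of these is 12.

12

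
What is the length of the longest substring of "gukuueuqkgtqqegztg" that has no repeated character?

6

add g: [g] len 1
add u: [g, u] len 2
add k: [g, u, k] len 3
add u (repeat u, move left end past it): [k, u] len 2
add u (repeat u, move left end past it): [u] len 1
add e: [u, e] len 2
add u (repeat u, move left end past it): [e, u] len 2
add q: [e, u, q] len 3
add k: [e, u, q, k] len 4
add g: [e, u, q, k, g] len 5
add t: [e, u, q, k, g, t] len 6
add q (repeat q, move left end past it): [k, g, t, q] len 4
add q (repeat q, move left end past it): [q] len 1
add e: [q, e] len 2
add g: [q, e, g] len 3
add z: [q, e, g, z] len 4
add t: [q, e, g, z, t] len 5
add g (repeat g, move left end past it): [z, t, g] len 3
Longest all-distinct length: 6.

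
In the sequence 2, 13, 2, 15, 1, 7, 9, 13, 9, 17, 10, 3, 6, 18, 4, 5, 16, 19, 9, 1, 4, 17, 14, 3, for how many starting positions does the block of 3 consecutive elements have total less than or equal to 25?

8

2 13 2 → sum 17  ≤ 25 ✓
13 2 15 → sum 30
2 15 1 → sum 18  ≤ 25 ✓
15 1 7 → sum 23  ≤ 25 ✓
1 7 9 → sum 17  ≤ 25 ✓
7 9 13 → sum 29
9 13 9 → sum 31
13 9 17 → sum 39
9 17 10 → sum 36
17 10 3 → sum 30
10 3 6 → sum 19  ≤ 25 ✓
3 6 18 → sum 27
6 18 4 → sum 28
18 4 5 → sum 27
4 5 16 → sum 25  ≤ 25 ✓
5 16 19 → sum 40
16 19 9 → sum 44
19 9 1 → sum 29
9 1 4 → sum 14  ≤ 25 ✓
1 4 17 → sum 22  ≤ 25 ✓
4 17 14 → sum 35
17 14 3 → sum 34
8 windows satisfy the condition.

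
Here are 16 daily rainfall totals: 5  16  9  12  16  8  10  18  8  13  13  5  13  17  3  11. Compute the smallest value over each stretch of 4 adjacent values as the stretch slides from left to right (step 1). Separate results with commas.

Sliding a size-4 window across the 16 values:
5 16 9 12 → min 5
16 9 12 16 → min 9
9 12 16 8 → min 8
12 16 8 10 → min 8
16 8 10 18 → min 8
8 10 18 8 → min 8
10 18 8 13 → min 8
18 8 13 13 → min 8
8 13 13 5 → min 5
13 13 5 13 → min 5
13 5 13 17 → min 5
5 13 17 3 → min 3
13 17 3 11 → min 3

5, 9, 8, 8, 8, 8, 8, 8, 5, 5, 5, 3, 3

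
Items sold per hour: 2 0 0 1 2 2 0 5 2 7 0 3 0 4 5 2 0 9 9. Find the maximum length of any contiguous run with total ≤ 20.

→ 2: sum 2, len 1
→ 0: sum 2, len 2
→ 0: sum 2, len 3
→ 1: sum 3, len 4
→ 2: sum 5, len 5
→ 2: sum 7, len 6
→ 0: sum 7, len 7
→ 5: sum 12, len 8
→ 2: sum 14, len 9
→ 7 (dropped 2): sum 19, len 9
→ 0: sum 19, len 10
→ 3 (dropped 0, 0, 1, 2): sum 19, len 7
→ 0: sum 19, len 8
→ 4 (dropped 2, 0, 5): sum 16, len 6
→ 5 (dropped 2): sum 19, len 6
→ 2 (dropped 7): sum 14, len 6
→ 0: sum 14, len 7
→ 9 (dropped 0, 3): sum 20, len 6
→ 9 (dropped 0, 4, 5): sum 20, len 4
Longest length seen: 10.

10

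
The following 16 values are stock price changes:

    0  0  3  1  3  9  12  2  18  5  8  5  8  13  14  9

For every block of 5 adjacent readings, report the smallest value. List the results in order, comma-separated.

0 0 3 1 3 → min 0
0 3 1 3 9 → min 0
3 1 3 9 12 → min 1
1 3 9 12 2 → min 1
3 9 12 2 18 → min 2
9 12 2 18 5 → min 2
12 2 18 5 8 → min 2
2 18 5 8 5 → min 2
18 5 8 5 8 → min 5
5 8 5 8 13 → min 5
8 5 8 13 14 → min 5
5 8 13 14 9 → min 5

0, 0, 1, 1, 2, 2, 2, 2, 5, 5, 5, 5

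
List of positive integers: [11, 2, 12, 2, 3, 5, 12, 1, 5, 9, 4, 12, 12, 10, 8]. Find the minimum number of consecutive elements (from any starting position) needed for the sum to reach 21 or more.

add 11: running sum 11 < 21
add 2: running sum 13 < 21
end 2: [11, 2, 12] sum 25, len 3
end 3: [11, 2, 12, 2] sum 27, len 4
end 4: [11, 2, 12, 2, 3] sum 30, len 5
end 5: [12, 2, 3, 5] sum 22, len 4
end 6: [2, 3, 5, 12] sum 22, len 4
end 7: [3, 5, 12, 1] sum 21, len 4
end 8: [5, 12, 1, 5] sum 23, len 4
end 9: [12, 1, 5, 9] sum 27, len 4
end 10: [12, 1, 5, 9, 4] sum 31, len 5
end 11: [9, 4, 12] sum 25, len 3
end 12: [12, 12] sum 24, len 2
end 13: [12, 10] sum 22, len 2
end 14: [12, 10, 8] sum 30, len 3
Shortest qualifying length: 2.

2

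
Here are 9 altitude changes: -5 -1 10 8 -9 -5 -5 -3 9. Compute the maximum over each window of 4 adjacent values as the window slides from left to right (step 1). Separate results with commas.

Sliding a size-4 window across the 9 values:
-5 -1 10 8 → max 10
-1 10 8 -9 → max 10
10 8 -9 -5 → max 10
8 -9 -5 -5 → max 8
-9 -5 -5 -3 → max -3
-5 -5 -3 9 → max 9

10, 10, 10, 8, -3, 9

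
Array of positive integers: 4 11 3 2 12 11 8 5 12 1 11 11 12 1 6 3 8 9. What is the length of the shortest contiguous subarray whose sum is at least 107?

Extend right; whenever the sum reaches 107, record the length and shrink from the left:
add 4: running sum 4 < 107
add 11: running sum 15 < 107
add 3: running sum 18 < 107
add 2: running sum 20 < 107
add 12: running sum 32 < 107
add 11: running sum 43 < 107
add 8: running sum 51 < 107
add 5: running sum 56 < 107
add 12: running sum 68 < 107
add 1: running sum 69 < 107
add 11: running sum 80 < 107
add 11: running sum 91 < 107
add 12: running sum 103 < 107
add 1: running sum 104 < 107
add 6: shortest ending here [4, 11, 3, 2, 12, 11, 8, 5, 12, 1, 11, 11, 12, 1, 6] sum 110, len 15
add 3: shortest ending here [11, 3, 2, 12, 11, 8, 5, 12, 1, 11, 11, 12, 1, 6, 3] sum 109, len 15
add 8: shortest ending here [11, 3, 2, 12, 11, 8, 5, 12, 1, 11, 11, 12, 1, 6, 3, 8] sum 117, len 16
add 9: shortest ending here [12, 11, 8, 5, 12, 1, 11, 11, 12, 1, 6, 3, 8, 9] sum 110, len 14
Shortest qualifying length: 14.

14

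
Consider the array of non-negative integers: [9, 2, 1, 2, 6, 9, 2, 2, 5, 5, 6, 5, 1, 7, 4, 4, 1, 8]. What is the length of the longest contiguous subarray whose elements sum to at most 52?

Extend to the right; shrink from the left whenever the sum exceeds 52:
→ 9: sum 9, len 1
→ 2: sum 11, len 2
→ 1: sum 12, len 3
→ 2: sum 14, len 4
→ 6: sum 20, len 5
→ 9: sum 29, len 6
→ 2: sum 31, len 7
→ 2: sum 33, len 8
→ 5: sum 38, len 9
→ 5: sum 43, len 10
→ 6: sum 49, len 11
→ 5 (dropped 9): sum 45, len 11
→ 1: sum 46, len 12
→ 7 (dropped 2): sum 51, len 12
→ 4 (dropped 1, 2): sum 52, len 11
→ 4 (dropped 6): sum 50, len 11
→ 1: sum 51, len 12
→ 8 (dropped 9): sum 50, len 12
Longest length seen: 12.

12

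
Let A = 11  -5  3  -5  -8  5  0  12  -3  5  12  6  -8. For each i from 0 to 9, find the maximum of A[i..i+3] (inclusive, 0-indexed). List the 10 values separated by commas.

11, 3, 5, 5, 12, 12, 12, 12, 12, 12

[11, -5, 3, -5] → max 11
[-5, 3, -5, -8] → max 3
[3, -5, -8, 5] → max 5
[-5, -8, 5, 0] → max 5
[-8, 5, 0, 12] → max 12
[5, 0, 12, -3] → max 12
[0, 12, -3, 5] → max 12
[12, -3, 5, 12] → max 12
[-3, 5, 12, 6] → max 12
[5, 12, 6, -8] → max 12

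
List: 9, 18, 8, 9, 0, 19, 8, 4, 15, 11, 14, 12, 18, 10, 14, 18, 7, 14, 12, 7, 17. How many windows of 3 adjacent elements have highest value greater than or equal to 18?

11

9 18 8 → max 18  ≥ 18 ✓
18 8 9 → max 18  ≥ 18 ✓
8 9 0 → max 9
9 0 19 → max 19  ≥ 18 ✓
0 19 8 → max 19  ≥ 18 ✓
19 8 4 → max 19  ≥ 18 ✓
8 4 15 → max 15
4 15 11 → max 15
15 11 14 → max 15
11 14 12 → max 14
14 12 18 → max 18  ≥ 18 ✓
12 18 10 → max 18  ≥ 18 ✓
18 10 14 → max 18  ≥ 18 ✓
10 14 18 → max 18  ≥ 18 ✓
14 18 7 → max 18  ≥ 18 ✓
18 7 14 → max 18  ≥ 18 ✓
7 14 12 → max 14
14 12 7 → max 14
12 7 17 → max 17
11 windows satisfy the condition.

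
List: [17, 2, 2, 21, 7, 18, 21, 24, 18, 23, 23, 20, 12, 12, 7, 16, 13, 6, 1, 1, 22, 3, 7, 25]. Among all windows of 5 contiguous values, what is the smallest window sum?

33

Window sums for each of the 20 positions:
17 2 2 21 7 → sum 49
2 2 21 7 18 → sum 50
2 21 7 18 21 → sum 69
21 7 18 21 24 → sum 91
7 18 21 24 18 → sum 88
18 21 24 18 23 → sum 104
21 24 18 23 23 → sum 109
24 18 23 23 20 → sum 108
18 23 23 20 12 → sum 96
23 23 20 12 12 → sum 90
23 20 12 12 7 → sum 74
20 12 12 7 16 → sum 67
12 12 7 16 13 → sum 60
12 7 16 13 6 → sum 54
7 16 13 6 1 → sum 43
16 13 6 1 1 → sum 37
13 6 1 1 22 → sum 43
6 1 1 22 3 → sum 33
1 1 22 3 7 → sum 34
1 22 3 7 25 → sum 58
Smallest of these is 33.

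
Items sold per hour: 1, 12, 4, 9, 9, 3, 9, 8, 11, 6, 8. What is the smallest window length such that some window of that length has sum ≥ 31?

4

add 1: running sum 1 < 31
add 12: running sum 13 < 31
add 4: running sum 17 < 31
add 9: running sum 26 < 31
add 9: shortest ending here [12, 4, 9, 9] sum 34, len 4
add 3: shortest ending here [12, 4, 9, 9, 3] sum 37, len 5
add 9: shortest ending here [4, 9, 9, 3, 9] sum 34, len 5
add 8: shortest ending here [9, 9, 3, 9, 8] sum 38, len 5
add 11: shortest ending here [3, 9, 8, 11] sum 31, len 4
add 6: shortest ending here [9, 8, 11, 6] sum 34, len 4
add 8: shortest ending here [8, 11, 6, 8] sum 33, len 4
Shortest qualifying length: 4.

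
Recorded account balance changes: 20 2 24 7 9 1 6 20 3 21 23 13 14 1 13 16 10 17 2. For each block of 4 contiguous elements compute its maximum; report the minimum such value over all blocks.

9

Each size-4 window and its max:
(20, 2, 24, 7) → max 24
(2, 24, 7, 9) → max 24
(24, 7, 9, 1) → max 24
(7, 9, 1, 6) → max 9
(9, 1, 6, 20) → max 20
(1, 6, 20, 3) → max 20
(6, 20, 3, 21) → max 21
(20, 3, 21, 23) → max 23
(3, 21, 23, 13) → max 23
(21, 23, 13, 14) → max 23
(23, 13, 14, 1) → max 23
(13, 14, 1, 13) → max 14
(14, 1, 13, 16) → max 16
(1, 13, 16, 10) → max 16
(13, 16, 10, 17) → max 17
(16, 10, 17, 2) → max 17
Minimum of these is 9.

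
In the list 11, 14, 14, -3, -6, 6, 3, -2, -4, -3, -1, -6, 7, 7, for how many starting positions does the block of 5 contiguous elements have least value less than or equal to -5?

8

(11, 14, 14, -3, -6) → min -6  ≤ -5 ✓
(14, 14, -3, -6, 6) → min -6  ≤ -5 ✓
(14, -3, -6, 6, 3) → min -6  ≤ -5 ✓
(-3, -6, 6, 3, -2) → min -6  ≤ -5 ✓
(-6, 6, 3, -2, -4) → min -6  ≤ -5 ✓
(6, 3, -2, -4, -3) → min -4
(3, -2, -4, -3, -1) → min -4
(-2, -4, -3, -1, -6) → min -6  ≤ -5 ✓
(-4, -3, -1, -6, 7) → min -6  ≤ -5 ✓
(-3, -1, -6, 7, 7) → min -6  ≤ -5 ✓
8 windows satisfy the condition.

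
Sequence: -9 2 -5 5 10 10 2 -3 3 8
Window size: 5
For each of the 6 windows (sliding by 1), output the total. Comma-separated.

3, 22, 22, 24, 22, 20

-9 2 -5 5 10 → sum 3
2 -5 5 10 10 → sum 22
-5 5 10 10 2 → sum 22
5 10 10 2 -3 → sum 24
10 10 2 -3 3 → sum 22
10 2 -3 3 8 → sum 20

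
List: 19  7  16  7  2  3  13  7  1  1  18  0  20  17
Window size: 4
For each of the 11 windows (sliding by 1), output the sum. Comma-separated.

49, 32, 28, 25, 25, 24, 22, 27, 20, 39, 55

Sliding a size-4 window across the 14 values:
[19, 7, 16, 7] → sum 49
[7, 16, 7, 2] → sum 32
[16, 7, 2, 3] → sum 28
[7, 2, 3, 13] → sum 25
[2, 3, 13, 7] → sum 25
[3, 13, 7, 1] → sum 24
[13, 7, 1, 1] → sum 22
[7, 1, 1, 18] → sum 27
[1, 1, 18, 0] → sum 20
[1, 18, 0, 20] → sum 39
[18, 0, 20, 17] → sum 55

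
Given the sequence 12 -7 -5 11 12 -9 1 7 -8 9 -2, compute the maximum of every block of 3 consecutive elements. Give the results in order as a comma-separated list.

[12, -7, -5] → max 12
[-7, -5, 11] → max 11
[-5, 11, 12] → max 12
[11, 12, -9] → max 12
[12, -9, 1] → max 12
[-9, 1, 7] → max 7
[1, 7, -8] → max 7
[7, -8, 9] → max 9
[-8, 9, -2] → max 9

12, 11, 12, 12, 12, 7, 7, 9, 9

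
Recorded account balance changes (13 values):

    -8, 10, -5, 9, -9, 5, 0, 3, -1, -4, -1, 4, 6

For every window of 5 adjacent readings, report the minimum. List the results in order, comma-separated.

Sliding a size-5 window across the 13 values:
-8 10 -5 9 -9 → min -9
10 -5 9 -9 5 → min -9
-5 9 -9 5 0 → min -9
9 -9 5 0 3 → min -9
-9 5 0 3 -1 → min -9
5 0 3 -1 -4 → min -4
0 3 -1 -4 -1 → min -4
3 -1 -4 -1 4 → min -4
-1 -4 -1 4 6 → min -4

-9, -9, -9, -9, -9, -4, -4, -4, -4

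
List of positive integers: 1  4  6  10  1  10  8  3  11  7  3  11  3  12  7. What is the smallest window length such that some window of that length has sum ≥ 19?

Extend right; whenever the sum reaches 19, record the length and shrink from the left:
add 1: running sum 1 < 19
add 4: running sum 5 < 19
add 6: running sum 11 < 19
add 10: shortest ending here [4, 6, 10] sum 20, len 3
add 1: shortest ending here [4, 6, 10, 1] sum 21, len 4
add 10: shortest ending here [10, 1, 10] sum 21, len 3
add 8: shortest ending here [1, 10, 8] sum 19, len 3
add 3: shortest ending here [10, 8, 3] sum 21, len 3
add 11: shortest ending here [8, 3, 11] sum 22, len 3
add 7: shortest ending here [3, 11, 7] sum 21, len 3
add 3: shortest ending here [11, 7, 3] sum 21, len 3
add 11: shortest ending here [7, 3, 11] sum 21, len 3
add 3: shortest ending here [7, 3, 11, 3] sum 24, len 4
add 12: shortest ending here [11, 3, 12] sum 26, len 3
add 7: shortest ending here [12, 7] sum 19, len 2
Shortest qualifying length: 2.

2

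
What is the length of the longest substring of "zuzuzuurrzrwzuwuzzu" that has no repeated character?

[z] len 1
[z, u] len 2
[u, z] len 2
[z, u] len 2
[u, z] len 2
[z, u] len 2
[u] len 1
[u, r] len 2
[r] len 1
[r, z] len 2
[z, r] len 2
[z, r, w] len 3
[r, w, z] len 3
[r, w, z, u] len 4
[z, u, w] len 3
[w, u] len 2
[w, u, z] len 3
[z] len 1
[z, u] len 2
Longest all-distinct length: 4.

4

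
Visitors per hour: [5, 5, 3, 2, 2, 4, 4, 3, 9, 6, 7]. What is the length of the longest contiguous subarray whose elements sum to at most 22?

Extend to the right; shrink from the left whenever the sum exceeds 22:
→ 5: sum 5, len 1
→ 5: sum 10, len 2
→ 3: sum 13, len 3
→ 2: sum 15, len 4
→ 2: sum 17, len 5
→ 4: sum 21, len 6
→ 4 (dropped 5): sum 20, len 6
→ 3 (dropped 5): sum 18, len 6
→ 9 (dropped 3, 2): sum 22, len 5
→ 6 (dropped 2, 4): sum 22, len 4
→ 7 (dropped 4, 3): sum 22, len 3
Longest length seen: 6.

6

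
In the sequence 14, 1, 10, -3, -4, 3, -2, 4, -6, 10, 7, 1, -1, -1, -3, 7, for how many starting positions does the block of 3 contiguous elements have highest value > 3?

14 1 10 → max 14  > 3 ✓
1 10 -3 → max 10  > 3 ✓
10 -3 -4 → max 10  > 3 ✓
-3 -4 3 → max 3
-4 3 -2 → max 3
3 -2 4 → max 4  > 3 ✓
-2 4 -6 → max 4  > 3 ✓
4 -6 10 → max 10  > 3 ✓
-6 10 7 → max 10  > 3 ✓
10 7 1 → max 10  > 3 ✓
7 1 -1 → max 7  > 3 ✓
1 -1 -1 → max 1
-1 -1 -3 → max -1
-1 -3 7 → max 7  > 3 ✓
10 windows satisfy the condition.

10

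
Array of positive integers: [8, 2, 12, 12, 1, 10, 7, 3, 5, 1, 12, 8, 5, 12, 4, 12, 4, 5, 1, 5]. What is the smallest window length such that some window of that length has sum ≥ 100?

add 8: running sum 8 < 100
add 2: running sum 10 < 100
add 12: running sum 22 < 100
add 12: running sum 34 < 100
add 1: running sum 35 < 100
add 10: running sum 45 < 100
add 7: running sum 52 < 100
add 3: running sum 55 < 100
add 5: running sum 60 < 100
add 1: running sum 61 < 100
add 12: running sum 73 < 100
add 8: running sum 81 < 100
add 5: running sum 86 < 100
add 12: running sum 98 < 100
add 4: shortest ending here [8, 2, 12, 12, 1, 10, 7, 3, 5, 1, 12, 8, 5, 12, 4] sum 102, len 15
add 12: shortest ending here [12, 12, 1, 10, 7, 3, 5, 1, 12, 8, 5, 12, 4, 12] sum 104, len 14
add 4: shortest ending here [12, 12, 1, 10, 7, 3, 5, 1, 12, 8, 5, 12, 4, 12, 4] sum 108, len 15
add 5: shortest ending here [12, 1, 10, 7, 3, 5, 1, 12, 8, 5, 12, 4, 12, 4, 5] sum 101, len 15
add 1: shortest ending here [12, 1, 10, 7, 3, 5, 1, 12, 8, 5, 12, 4, 12, 4, 5, 1] sum 102, len 16
add 5: shortest ending here [12, 1, 10, 7, 3, 5, 1, 12, 8, 5, 12, 4, 12, 4, 5, 1, 5] sum 107, len 17
Shortest qualifying length: 14.

14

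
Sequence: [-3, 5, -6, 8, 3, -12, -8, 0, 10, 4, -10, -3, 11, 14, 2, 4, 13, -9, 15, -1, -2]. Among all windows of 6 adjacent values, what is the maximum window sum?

Window sums for each of the 16 positions:
[-3, 5, -6, 8, 3, -12] → sum -5
[5, -6, 8, 3, -12, -8] → sum -10
[-6, 8, 3, -12, -8, 0] → sum -15
[8, 3, -12, -8, 0, 10] → sum 1
[3, -12, -8, 0, 10, 4] → sum -3
[-12, -8, 0, 10, 4, -10] → sum -16
[-8, 0, 10, 4, -10, -3] → sum -7
[0, 10, 4, -10, -3, 11] → sum 12
[10, 4, -10, -3, 11, 14] → sum 26
[4, -10, -3, 11, 14, 2] → sum 18
[-10, -3, 11, 14, 2, 4] → sum 18
[-3, 11, 14, 2, 4, 13] → sum 41
[11, 14, 2, 4, 13, -9] → sum 35
[14, 2, 4, 13, -9, 15] → sum 39
[2, 4, 13, -9, 15, -1] → sum 24
[4, 13, -9, 15, -1, -2] → sum 20
Maximum of these is 41.

41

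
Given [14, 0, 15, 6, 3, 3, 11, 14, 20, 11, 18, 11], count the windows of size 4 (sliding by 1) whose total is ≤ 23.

14 0 15 6 → sum 35
0 15 6 3 → sum 24
15 6 3 3 → sum 27
6 3 3 11 → sum 23  ≤ 23 ✓
3 3 11 14 → sum 31
3 11 14 20 → sum 48
11 14 20 11 → sum 56
14 20 11 18 → sum 63
20 11 18 11 → sum 60
1 window satisfy the condition.

1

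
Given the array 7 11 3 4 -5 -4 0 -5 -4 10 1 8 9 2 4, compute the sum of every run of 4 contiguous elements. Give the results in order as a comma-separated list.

7 11 3 4 → sum 25
11 3 4 -5 → sum 13
3 4 -5 -4 → sum -2
4 -5 -4 0 → sum -5
-5 -4 0 -5 → sum -14
-4 0 -5 -4 → sum -13
0 -5 -4 10 → sum 1
-5 -4 10 1 → sum 2
-4 10 1 8 → sum 15
10 1 8 9 → sum 28
1 8 9 2 → sum 20
8 9 2 4 → sum 23

25, 13, -2, -5, -14, -13, 1, 2, 15, 28, 20, 23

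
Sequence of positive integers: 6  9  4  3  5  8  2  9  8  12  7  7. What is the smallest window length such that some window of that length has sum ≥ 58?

add 6: running sum 6 < 58
add 9: running sum 15 < 58
add 4: running sum 19 < 58
add 3: running sum 22 < 58
add 5: running sum 27 < 58
add 8: running sum 35 < 58
add 2: running sum 37 < 58
add 9: running sum 46 < 58
add 8: running sum 54 < 58
add 12: shortest ending here [9, 4, 3, 5, 8, 2, 9, 8, 12] sum 60, len 9
add 7: shortest ending here [4, 3, 5, 8, 2, 9, 8, 12, 7] sum 58, len 9
add 7: shortest ending here [5, 8, 2, 9, 8, 12, 7, 7] sum 58, len 8
Shortest qualifying length: 8.

8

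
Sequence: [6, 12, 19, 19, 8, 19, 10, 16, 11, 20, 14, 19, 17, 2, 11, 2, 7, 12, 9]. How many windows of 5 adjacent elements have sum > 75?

6 12 19 19 8 → sum 64
12 19 19 8 19 → sum 77  > 75 ✓
19 19 8 19 10 → sum 75
19 8 19 10 16 → sum 72
8 19 10 16 11 → sum 64
19 10 16 11 20 → sum 76  > 75 ✓
10 16 11 20 14 → sum 71
16 11 20 14 19 → sum 80  > 75 ✓
11 20 14 19 17 → sum 81  > 75 ✓
20 14 19 17 2 → sum 72
14 19 17 2 11 → sum 63
19 17 2 11 2 → sum 51
17 2 11 2 7 → sum 39
2 11 2 7 12 → sum 34
11 2 7 12 9 → sum 41
4 windows satisfy the condition.

4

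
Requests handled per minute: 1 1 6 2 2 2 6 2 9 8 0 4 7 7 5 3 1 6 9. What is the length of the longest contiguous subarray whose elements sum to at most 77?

→ 1: sum 1, len 1
→ 1: sum 2, len 2
→ 6: sum 8, len 3
→ 2: sum 10, len 4
→ 2: sum 12, len 5
→ 2: sum 14, len 6
→ 6: sum 20, len 7
→ 2: sum 22, len 8
→ 9: sum 31, len 9
→ 8: sum 39, len 10
→ 0: sum 39, len 11
→ 4: sum 43, len 12
→ 7: sum 50, len 13
→ 7: sum 57, len 14
→ 5: sum 62, len 15
→ 3: sum 65, len 16
→ 1: sum 66, len 17
→ 6: sum 72, len 18
→ 9 (dropped 1, 1, 6): sum 73, len 16
Longest length seen: 18.

18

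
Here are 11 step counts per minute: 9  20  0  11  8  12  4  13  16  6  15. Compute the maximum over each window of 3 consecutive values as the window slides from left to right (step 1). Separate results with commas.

9 20 0 → max 20
20 0 11 → max 20
0 11 8 → max 11
11 8 12 → max 12
8 12 4 → max 12
12 4 13 → max 13
4 13 16 → max 16
13 16 6 → max 16
16 6 15 → max 16

20, 20, 11, 12, 12, 13, 16, 16, 16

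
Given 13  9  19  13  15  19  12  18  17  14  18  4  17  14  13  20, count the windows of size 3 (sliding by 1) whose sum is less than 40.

[13, 9, 19] → sum 41
[9, 19, 13] → sum 41
[19, 13, 15] → sum 47
[13, 15, 19] → sum 47
[15, 19, 12] → sum 46
[19, 12, 18] → sum 49
[12, 18, 17] → sum 47
[18, 17, 14] → sum 49
[17, 14, 18] → sum 49
[14, 18, 4] → sum 36  < 40 ✓
[18, 4, 17] → sum 39  < 40 ✓
[4, 17, 14] → sum 35  < 40 ✓
[17, 14, 13] → sum 44
[14, 13, 20] → sum 47
3 windows satisfy the condition.

3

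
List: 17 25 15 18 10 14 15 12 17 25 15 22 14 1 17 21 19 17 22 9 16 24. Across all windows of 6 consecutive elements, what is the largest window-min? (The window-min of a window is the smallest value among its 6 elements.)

(17, 25, 15, 18, 10, 14) → min 10
(25, 15, 18, 10, 14, 15) → min 10
(15, 18, 10, 14, 15, 12) → min 10
(18, 10, 14, 15, 12, 17) → min 10
(10, 14, 15, 12, 17, 25) → min 10
(14, 15, 12, 17, 25, 15) → min 12
(15, 12, 17, 25, 15, 22) → min 12
(12, 17, 25, 15, 22, 14) → min 12
(17, 25, 15, 22, 14, 1) → min 1
(25, 15, 22, 14, 1, 17) → min 1
(15, 22, 14, 1, 17, 21) → min 1
(22, 14, 1, 17, 21, 19) → min 1
(14, 1, 17, 21, 19, 17) → min 1
(1, 17, 21, 19, 17, 22) → min 1
(17, 21, 19, 17, 22, 9) → min 9
(21, 19, 17, 22, 9, 16) → min 9
(19, 17, 22, 9, 16, 24) → min 9
Largest of these is 12.

12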